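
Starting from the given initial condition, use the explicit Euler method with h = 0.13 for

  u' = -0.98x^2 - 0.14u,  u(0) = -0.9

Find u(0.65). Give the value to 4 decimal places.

Euler: u_{n+1} = u_n + h·f(x_n, u_n).
x=0.000000, u=-0.900000: f=0.126000 → u ← -0.900000 + 0.13·0.126000 = -0.883620
x=0.130000, u=-0.883620: f=0.107145 → u ← -0.883620 + 0.13·0.107145 = -0.869691
x=0.260000, u=-0.869691: f=0.055509 → u ← -0.869691 + 0.13·0.055509 = -0.862475
x=0.390000, u=-0.862475: f=-0.028311 → u ← -0.862475 + 0.13·(-0.028311) = -0.866156
x=0.520000, u=-0.866156: f=-0.143730 → u ← -0.866156 + 0.13·(-0.143730) = -0.884840
u(0.65) ≈ -0.8848

-0.8848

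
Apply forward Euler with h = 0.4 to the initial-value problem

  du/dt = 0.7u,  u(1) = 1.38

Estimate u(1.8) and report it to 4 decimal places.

2.2610

Euler: u_{n+1} = u_n + h·f(t_n, u_n).
t=1.000000, u=1.380000: f=0.966000 → u ← 1.380000 + 0.4·0.966000 = 1.766400
t=1.400000, u=1.766400: f=1.236480 → u ← 1.766400 + 0.4·1.236480 = 2.260992
u(1.8) ≈ 2.2610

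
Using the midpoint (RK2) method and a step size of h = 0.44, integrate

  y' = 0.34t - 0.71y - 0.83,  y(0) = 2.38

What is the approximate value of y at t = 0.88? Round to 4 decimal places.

0.8682

Midpoint: k1 = f(t_n, y_n); k2 = f(t_n + h/2, y_n + (h/2)·k1); y_{n+1} = y_n + h·k2.
t=0.000000, y=2.380000:
  k1 = f(0.000000, 2.380000) = -2.519800
  k2 = f(0.220000, 1.825644) = -2.051407
  y ← 2.380000 + 0.44·(-2.051407) = 1.477381
t=0.440000, y=1.477381:
  k1 = f(0.440000, 1.477381) = -1.729340
  k2 = f(0.660000, 1.096926) = -1.384417
  y ← 1.477381 + 0.44·(-1.384417) = 0.868237
y(0.88) ≈ 0.8682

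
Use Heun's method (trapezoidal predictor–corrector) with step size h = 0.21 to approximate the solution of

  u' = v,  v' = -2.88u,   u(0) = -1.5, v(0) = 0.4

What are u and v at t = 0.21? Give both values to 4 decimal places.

Heun on (u,v): k1 = f(t_n, state_n); k2 = f(t_n + h, state_n + h·k1); state_{n+1} = state_n + (h/2)·(k1 + k2).
0.000000: (-1.500000, 0.400000)
  k1 = (0.400000, 4.320000)
  predictor → (-1.416000, 1.307200)
  k2 = (1.307200, 4.078080)
  → (-1.320744, 1.281798)
(u(0.21), v(0.21)) ≈ (-1.3207, 1.2818)

-1.3207, 1.2818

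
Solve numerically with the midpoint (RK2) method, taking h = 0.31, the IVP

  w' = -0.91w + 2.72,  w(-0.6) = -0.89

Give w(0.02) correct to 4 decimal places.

Midpoint: k1 = f(t_n, w_n); k2 = f(t_n + h/2, w_n + (h/2)·k1); w_{n+1} = w_n + h·k2.
t=-0.600000, w=-0.890000:
  k1 = f(-0.600000, -0.890000) = 3.529900
  k2 = f(-0.445000, -0.342865) = 3.032008
  w ← -0.890000 + 0.31·3.032008 = 0.049922
t=-0.290000, w=0.049922:
  k1 = f(-0.290000, 0.049922) = 2.674571
  k2 = f(-0.135000, 0.464481) = 2.297322
  w ← 0.049922 + 0.31·2.297322 = 0.762092
w(0.02) ≈ 0.7621

0.7621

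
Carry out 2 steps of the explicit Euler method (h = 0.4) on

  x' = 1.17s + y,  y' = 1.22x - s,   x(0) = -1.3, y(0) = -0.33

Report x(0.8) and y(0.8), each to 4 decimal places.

-1.6306, -1.8232

Euler on (x,y): x_{n+1} = x_n + h·x', y_{n+1} = y_n + h·y'.
0.000000: (-1.300000, -0.330000); f=(-0.330000, -1.586000) → (-1.432000, -0.964400)
0.400000: (-1.432000, -0.964400); f=(-0.496400, -2.147040) → (-1.630560, -1.823216)
(x(0.8), y(0.8)) ≈ (-1.6306, -1.8232)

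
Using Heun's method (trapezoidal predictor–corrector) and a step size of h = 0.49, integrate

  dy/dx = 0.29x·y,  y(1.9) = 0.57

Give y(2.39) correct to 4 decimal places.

0.7699

Heun: k1 = f(x_n, y_n); k2 = f(x_n + h, y_n + h·k1); y_{n+1} = y_n + (h/2)·(k1 + k2).
x=1.900000, y=0.570000:
  k1 = f(1.900000, 0.570000) = 0.314070
  k2 = f(2.390000, 0.723894) = 0.501731
  y ← 0.570000 + (0.49/2)·(0.314070 + 0.501731) = 0.769871
y(2.39) ≈ 0.7699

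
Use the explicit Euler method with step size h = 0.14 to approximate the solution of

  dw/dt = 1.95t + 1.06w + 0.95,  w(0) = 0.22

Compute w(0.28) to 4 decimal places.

0.6141

Euler: w_{n+1} = w_n + h·f(t_n, w_n).
t=0.000000, w=0.220000: f=1.183200 → w ← 0.220000 + 0.14·1.183200 = 0.385648
t=0.140000, w=0.385648: f=1.631787 → w ← 0.385648 + 0.14·1.631787 = 0.614098
w(0.28) ≈ 0.6141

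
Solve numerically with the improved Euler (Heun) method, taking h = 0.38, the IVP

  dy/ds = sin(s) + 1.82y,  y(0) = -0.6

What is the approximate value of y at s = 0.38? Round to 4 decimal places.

Heun: k1 = f(s_n, y_n); k2 = f(s_n + h, y_n + h·k1); y_{n+1} = y_n + (h/2)·(k1 + k2).
s=0.000000, y=-0.600000:
  k1 = f(0.000000, -0.600000) = -1.092000
  k2 = f(0.380000, -1.014960) = -1.476307
  y ← -0.600000 + (0.38/2)·(-1.092000 + (-1.476307)) = -1.087978
y(0.38) ≈ -1.0880

-1.0880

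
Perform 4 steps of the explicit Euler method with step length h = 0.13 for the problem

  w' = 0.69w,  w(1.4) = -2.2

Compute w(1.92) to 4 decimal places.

Euler: w_{n+1} = w_n + h·f(s_n, w_n).
s=1.400000, w=-2.200000: f=-1.518000 → w ← -2.200000 + 0.13·(-1.518000) = -2.397340
s=1.530000, w=-2.397340: f=-1.654165 → w ← -2.397340 + 0.13·(-1.654165) = -2.612381
s=1.660000, w=-2.612381: f=-1.802543 → w ← -2.612381 + 0.13·(-1.802543) = -2.846712
s=1.790000, w=-2.846712: f=-1.964231 → w ← -2.846712 + 0.13·(-1.964231) = -3.102062
w(1.92) ≈ -3.1021

-3.1021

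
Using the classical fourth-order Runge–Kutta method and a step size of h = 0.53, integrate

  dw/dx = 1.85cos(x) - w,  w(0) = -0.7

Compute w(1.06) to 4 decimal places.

0.6948

RK4: k1 = f(x_n, w_n); k2 = f(x_n + h/2, w_n + (h/2)·k1); k3 = f(x_n + h/2, w_n + (h/2)·k2); k4 = f(x_n + h, w_n + h·k3); w_{n+1} = w_n + (h/6)·(k1 + 2k2 + 2k3 + k4).
x=0.000000, w=-0.700000:
  k1 = f(0.000000, -0.700000) = 2.550000
  k2 = f(0.265000, -0.024250) = 1.809671
  k3 = f(0.265000, -0.220437) = 2.005858
  k4 = f(0.530000, 0.363105) = 1.233088
  w ← -0.700000 + (0.53/6)·(k1 + 2k2 + 2k3 + k4) = 0.308250
x=0.530000, w=0.308250:
  k1 = f(0.530000, 0.308250) = 1.287943
  k2 = f(0.795000, 0.649555) = 0.645972
  k3 = f(0.795000, 0.479432) = 0.816095
  k4 = f(1.060000, 0.740780) = 0.163634
  w ← 0.308250 + (0.53/6)·(k1 + 2k2 + 2k3 + k4) = 0.694771
w(1.06) ≈ 0.6948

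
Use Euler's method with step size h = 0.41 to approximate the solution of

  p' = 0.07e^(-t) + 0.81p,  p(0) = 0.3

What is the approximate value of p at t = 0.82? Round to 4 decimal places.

Euler: p_{n+1} = p_n + h·f(t_n, p_n).
t=0.000000, p=0.300000: f=0.313000 → p ← 0.300000 + 0.41·0.313000 = 0.428330
t=0.410000, p=0.428330: f=0.393403 → p ← 0.428330 + 0.41·0.393403 = 0.589625
p(0.82) ≈ 0.5896

0.5896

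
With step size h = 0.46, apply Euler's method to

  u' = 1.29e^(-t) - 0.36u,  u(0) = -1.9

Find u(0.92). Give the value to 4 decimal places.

-0.4531

Euler: u_{n+1} = u_n + h·f(t_n, u_n).
t=0.000000, u=-1.900000: f=1.974000 → u ← -1.900000 + 0.46·1.974000 = -0.991960
t=0.460000, u=-0.991960: f=1.171462 → u ← -0.991960 + 0.46·1.171462 = -0.453088
u(0.92) ≈ -0.4531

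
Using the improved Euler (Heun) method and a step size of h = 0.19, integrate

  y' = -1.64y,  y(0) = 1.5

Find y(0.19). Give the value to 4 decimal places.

1.1054

Heun: k1 = f(x_n, y_n); k2 = f(x_n + h, y_n + h·k1); y_{n+1} = y_n + (h/2)·(k1 + k2).
x=0.000000, y=1.500000:
  k1 = f(0.000000, 1.500000) = -2.460000
  k2 = f(0.190000, 1.032600) = -1.693464
  y ← 1.500000 + (0.19/2)·(-2.460000 + (-1.693464)) = 1.105421
y(0.19) ≈ 1.1054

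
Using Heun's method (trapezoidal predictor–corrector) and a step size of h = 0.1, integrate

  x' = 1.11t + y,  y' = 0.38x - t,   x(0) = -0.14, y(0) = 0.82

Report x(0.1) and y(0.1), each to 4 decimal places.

-0.0527, 0.8112

Heun on (x,y): k1 = f(t_n, state_n); k2 = f(t_n + h, state_n + h·k1); state_{n+1} = state_n + (h/2)·(k1 + k2).
0.000000: (-0.140000, 0.820000)
  k1 = (0.820000, -0.053200)
  predictor → (-0.058000, 0.814680)
  k2 = (0.925680, -0.122040)
  → (-0.052716, 0.811238)
(x(0.1), y(0.1)) ≈ (-0.0527, 0.8112)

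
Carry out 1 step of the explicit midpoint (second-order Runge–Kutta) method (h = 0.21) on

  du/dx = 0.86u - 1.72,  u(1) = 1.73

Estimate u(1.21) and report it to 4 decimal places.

Midpoint: k1 = f(x_n, u_n); k2 = f(x_n + h/2, u_n + (h/2)·k1); u_{n+1} = u_n + h·k2.
x=1.000000, u=1.730000:
  k1 = f(1.000000, 1.730000) = -0.232200
  k2 = f(1.105000, 1.705619) = -0.253168
  u ← 1.730000 + 0.21·(-0.253168) = 1.676835
u(1.21) ≈ 1.6768

1.6768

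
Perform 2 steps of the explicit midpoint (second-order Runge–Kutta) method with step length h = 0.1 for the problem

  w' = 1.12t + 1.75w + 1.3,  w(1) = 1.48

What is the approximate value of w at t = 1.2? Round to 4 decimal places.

Midpoint: k1 = f(t_n, w_n); k2 = f(t_n + h/2, w_n + (h/2)·k1); w_{n+1} = w_n + h·k2.
t=1.000000, w=1.480000:
  k1 = f(1.000000, 1.480000) = 5.010000
  k2 = f(1.050000, 1.730500) = 5.504375
  w ← 1.480000 + 0.1·5.504375 = 2.030438
t=1.100000, w=2.030438:
  k1 = f(1.100000, 2.030438) = 6.085266
  k2 = f(1.150000, 2.334701) = 6.673726
  w ← 2.030438 + 0.1·6.673726 = 2.697810
w(1.2) ≈ 2.6978

2.6978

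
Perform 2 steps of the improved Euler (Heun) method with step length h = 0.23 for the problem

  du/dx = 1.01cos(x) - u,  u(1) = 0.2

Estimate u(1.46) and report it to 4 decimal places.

0.2390

Heun: k1 = f(x_n, u_n); k2 = f(x_n + h, u_n + h·k1); u_{n+1} = u_n + (h/2)·(k1 + k2).
x=1.000000, u=0.200000:
  k1 = f(1.000000, 0.200000) = 0.345705
  k2 = f(1.230000, 0.279512) = 0.058068
  u ← 0.200000 + (0.23/2)·(0.345705 + 0.058068) = 0.246434
x=1.230000, u=0.246434:
  k1 = f(1.230000, 0.246434) = 0.091146
  k2 = f(1.460000, 0.267398) = -0.155722
  u ← 0.246434 + (0.23/2)·(0.091146 + (-0.155722)) = 0.239008
u(1.46) ≈ 0.2390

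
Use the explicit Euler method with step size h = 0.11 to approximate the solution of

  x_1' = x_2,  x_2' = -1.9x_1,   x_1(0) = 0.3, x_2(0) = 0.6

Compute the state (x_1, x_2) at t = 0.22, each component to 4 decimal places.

0.4251, 0.4608

Euler on (x_1,x_2): x_1_{n+1} = x_1_n + h·x_1', x_2_{n+1} = x_2_n + h·x_2'.
0.000000: (0.300000, 0.600000); f=(0.600000, -0.570000) → (0.366000, 0.537300)
0.110000: (0.366000, 0.537300); f=(0.537300, -0.695400) → (0.425103, 0.460806)
(x_1(0.22), x_2(0.22)) ≈ (0.4251, 0.4608)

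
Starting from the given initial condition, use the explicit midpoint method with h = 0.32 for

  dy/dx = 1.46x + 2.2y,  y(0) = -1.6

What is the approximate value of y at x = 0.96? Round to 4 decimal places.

Midpoint: k1 = f(x_n, y_n); k2 = f(x_n + h/2, y_n + (h/2)·k1); y_{n+1} = y_n + h·k2.
x=0.000000, y=-1.600000:
  k1 = f(0.000000, -1.600000) = -3.520000
  k2 = f(0.160000, -2.163200) = -4.525440
  y ← -1.600000 + 0.32·(-4.525440) = -3.048141
x=0.320000, y=-3.048141:
  k1 = f(0.320000, -3.048141) = -6.238710
  k2 = f(0.480000, -4.046334) = -8.201136
  y ← -3.048141 + 0.32·(-8.201136) = -5.672504
x=0.640000, y=-5.672504:
  k1 = f(0.640000, -5.672504) = -11.545109
  k2 = f(0.800000, -7.519722) = -15.375388
  y ← -5.672504 + 0.32·(-15.375388) = -10.592628
y(0.96) ≈ -10.5926

-10.5926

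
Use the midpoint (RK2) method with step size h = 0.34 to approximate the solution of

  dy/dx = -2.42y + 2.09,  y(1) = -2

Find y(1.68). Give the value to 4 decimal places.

Midpoint: k1 = f(x_n, y_n); k2 = f(x_n + h/2, y_n + (h/2)·k1); y_{n+1} = y_n + h·k2.
x=1.000000, y=-2.000000:
  k1 = f(1.000000, -2.000000) = 6.930000
  k2 = f(1.170000, -0.821900) = 4.078998
  y ← -2.000000 + 0.34·4.078998 = -0.613141
x=1.340000, y=-0.613141:
  k1 = f(1.340000, -0.613141) = 3.573800
  k2 = f(1.510000, -0.005595) = 2.103539
  y ← -0.613141 + 0.34·2.103539 = 0.102063
y(1.68) ≈ 0.1021

0.1021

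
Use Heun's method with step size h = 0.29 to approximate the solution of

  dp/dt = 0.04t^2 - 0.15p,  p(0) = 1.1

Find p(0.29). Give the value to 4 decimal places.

Heun: k1 = f(t_n, p_n); k2 = f(t_n + h, p_n + h·k1); p_{n+1} = p_n + (h/2)·(k1 + k2).
t=0.000000, p=1.100000:
  k1 = f(0.000000, 1.100000) = -0.165000
  k2 = f(0.290000, 1.052150) = -0.154458
  p ← 1.100000 + (0.29/2)·(-0.165000 + (-0.154458)) = 1.053679
p(0.29) ≈ 1.0537

1.0537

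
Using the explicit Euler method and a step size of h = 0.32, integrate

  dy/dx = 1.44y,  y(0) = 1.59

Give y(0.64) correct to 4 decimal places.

3.3930

Euler: y_{n+1} = y_n + h·f(x_n, y_n).
x=0.000000, y=1.590000: f=2.289600 → y ← 1.590000 + 0.32·2.289600 = 2.322672
x=0.320000, y=2.322672: f=3.344648 → y ← 2.322672 + 0.32·3.344648 = 3.392959
y(0.64) ≈ 3.3930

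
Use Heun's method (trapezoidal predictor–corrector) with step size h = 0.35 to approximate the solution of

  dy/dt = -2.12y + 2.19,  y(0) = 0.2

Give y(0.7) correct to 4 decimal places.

0.7961

Heun: k1 = f(t_n, y_n); k2 = f(t_n + h, y_n + h·k1); y_{n+1} = y_n + (h/2)·(k1 + k2).
t=0.000000, y=0.200000:
  k1 = f(0.000000, 0.200000) = 1.766000
  k2 = f(0.350000, 0.818100) = 0.455628
  y ← 0.200000 + (0.35/2)·(1.766000 + 0.455628) = 0.588785
t=0.350000, y=0.588785:
  k1 = f(0.350000, 0.588785) = 0.941776
  k2 = f(0.700000, 0.918407) = 0.242978
  y ← 0.588785 + (0.35/2)·(0.941776 + 0.242978) = 0.796117
y(0.7) ≈ 0.7961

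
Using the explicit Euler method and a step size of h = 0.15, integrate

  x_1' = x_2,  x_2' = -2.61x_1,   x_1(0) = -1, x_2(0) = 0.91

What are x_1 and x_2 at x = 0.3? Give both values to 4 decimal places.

Euler on (x_1,x_2): x_1_{n+1} = x_1_n + h·x_1', x_2_{n+1} = x_2_n + h·x_2'.
0.000000: (-1.000000, 0.910000); f=(0.910000, 2.610000) → (-0.863500, 1.301500)
0.150000: (-0.863500, 1.301500); f=(1.301500, 2.253735) → (-0.668275, 1.639560)
(x_1(0.3), x_2(0.3)) ≈ (-0.6683, 1.6396)

-0.6683, 1.6396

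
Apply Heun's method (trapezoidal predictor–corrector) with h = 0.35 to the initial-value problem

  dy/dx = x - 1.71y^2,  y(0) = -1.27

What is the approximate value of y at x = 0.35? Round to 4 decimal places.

Heun: k1 = f(x_n, y_n); k2 = f(x_n + h, y_n + h·k1); y_{n+1} = y_n + (h/2)·(k1 + k2).
x=0.000000, y=-1.270000:
  k1 = f(0.000000, -1.270000) = -2.758059
  k2 = f(0.350000, -2.235321) = -8.194286
  y ← -1.270000 + (0.35/2)·(-2.758059 + (-8.194286)) = -3.186660
y(0.35) ≈ -3.1867

-3.1867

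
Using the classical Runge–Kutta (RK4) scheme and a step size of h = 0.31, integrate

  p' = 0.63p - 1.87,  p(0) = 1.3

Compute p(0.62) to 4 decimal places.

0.5028

RK4: k1 = f(t_n, p_n); k2 = f(t_n + h/2, p_n + (h/2)·k1); k3 = f(t_n + h/2, p_n + (h/2)·k2); k4 = f(t_n + h, p_n + h·k3); p_{n+1} = p_n + (h/6)·(k1 + 2k2 + 2k3 + k4).
t=0.000000, p=1.300000:
  k1 = f(0.000000, 1.300000) = -1.051000
  k2 = f(0.155000, 1.137095) = -1.153630
  k3 = f(0.155000, 1.121187) = -1.163652
  k4 = f(0.310000, 0.939268) = -1.278261
  p ← 1.300000 + (0.31/6)·(k1 + 2k2 + 2k3 + k4) = 0.940202
t=0.310000, p=0.940202:
  k1 = f(0.310000, 0.940202) = -1.277673
  k2 = f(0.465000, 0.742163) = -1.402437
  k3 = f(0.465000, 0.722825) = -1.414621
  k4 = f(0.620000, 0.501670) = -1.553948
  p ← 0.940202 + (0.31/6)·(k1 + 2k2 + 2k3 + k4) = 0.502806
p(0.62) ≈ 0.5028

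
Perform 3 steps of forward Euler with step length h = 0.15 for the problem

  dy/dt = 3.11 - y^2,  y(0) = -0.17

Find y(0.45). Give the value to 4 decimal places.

1.1289

Euler: y_{n+1} = y_n + h·f(t_n, y_n).
t=0.000000, y=-0.170000: f=3.081100 → y ← -0.170000 + 0.15·3.081100 = 0.292165
t=0.150000, y=0.292165: f=3.024640 → y ← 0.292165 + 0.15·3.024640 = 0.745861
t=0.300000, y=0.745861: f=2.553691 → y ← 0.745861 + 0.15·2.553691 = 1.128915
y(0.45) ≈ 1.1289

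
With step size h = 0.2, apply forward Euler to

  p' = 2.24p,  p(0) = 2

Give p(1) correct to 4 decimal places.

Euler: p_{n+1} = p_n + h·f(t_n, p_n).
t=0.000000, p=2.000000: f=4.480000 → p ← 2.000000 + 0.2·4.480000 = 2.896000
t=0.200000, p=2.896000: f=6.487040 → p ← 2.896000 + 0.2·6.487040 = 4.193408
t=0.400000, p=4.193408: f=9.393234 → p ← 4.193408 + 0.2·9.393234 = 6.072055
t=0.600000, p=6.072055: f=13.601403 → p ← 6.072055 + 0.2·13.601403 = 8.792335
t=0.800000, p=8.792335: f=19.694831 → p ← 8.792335 + 0.2·19.694831 = 12.731302
p(1) ≈ 12.7313

12.7313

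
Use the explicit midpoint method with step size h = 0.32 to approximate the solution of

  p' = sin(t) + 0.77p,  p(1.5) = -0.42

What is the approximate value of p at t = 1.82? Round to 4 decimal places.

-0.1782

Midpoint: k1 = f(t_n, p_n); k2 = f(t_n + h/2, p_n + (h/2)·k1); p_{n+1} = p_n + h·k2.
t=1.500000, p=-0.420000:
  k1 = f(1.500000, -0.420000) = 0.674095
  k2 = f(1.660000, -0.312145) = 0.755672
  p ← -0.420000 + 0.32·0.755672 = -0.178185
p(1.82) ≈ -0.1782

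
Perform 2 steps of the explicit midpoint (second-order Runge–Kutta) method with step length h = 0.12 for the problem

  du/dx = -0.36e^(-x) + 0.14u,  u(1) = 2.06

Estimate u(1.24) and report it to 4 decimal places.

2.1016

Midpoint: k1 = f(x_n, u_n); k2 = f(x_n + h/2, u_n + (h/2)·k1); u_{n+1} = u_n + h·k2.
x=1.000000, u=2.060000:
  k1 = f(1.000000, 2.060000) = 0.155963
  k2 = f(1.060000, 2.069358) = 0.164986
  u ← 2.060000 + 0.12·0.164986 = 2.079798
x=1.120000, u=2.079798:
  k1 = f(1.120000, 2.079798) = 0.173711
  k2 = f(1.180000, 2.090221) = 0.182011
  u ← 2.079798 + 0.12·0.182011 = 2.101640
u(1.24) ≈ 2.1016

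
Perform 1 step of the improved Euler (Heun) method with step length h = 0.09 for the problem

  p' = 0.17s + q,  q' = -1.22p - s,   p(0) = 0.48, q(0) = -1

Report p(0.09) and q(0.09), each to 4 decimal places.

0.3883, -1.0518

Heun on (p,q): k1 = f(s_n, state_n); k2 = f(s_n + h, state_n + h·k1); state_{n+1} = state_n + (h/2)·(k1 + k2).
0.000000: (0.480000, -1.000000)
  k1 = (-1.000000, -0.585600)
  predictor → (0.390000, -1.052704)
  k2 = (-1.037404, -0.565800)
  → (0.388317, -1.051813)
(p(0.09), q(0.09)) ≈ (0.3883, -1.0518)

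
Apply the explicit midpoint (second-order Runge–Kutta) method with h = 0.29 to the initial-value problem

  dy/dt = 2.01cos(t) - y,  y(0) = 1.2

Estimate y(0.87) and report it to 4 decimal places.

Midpoint: k1 = f(t_n, y_n); k2 = f(t_n + h/2, y_n + (h/2)·k1); y_{n+1} = y_n + h·k2.
t=0.000000, y=1.200000:
  k1 = f(0.000000, 1.200000) = 0.810000
  k2 = f(0.145000, 1.317450) = 0.671457
  y ← 1.200000 + 0.29·0.671457 = 1.394722
t=0.290000, y=1.394722:
  k1 = f(0.290000, 1.394722) = 0.531348
  k2 = f(0.435000, 1.471768) = 0.351041
  y ← 1.394722 + 0.29·0.351041 = 1.496524
t=0.580000, y=1.496524:
  k1 = f(0.580000, 1.496524) = 0.184766
  k2 = f(0.725000, 1.523315) = -0.018832
  y ← 1.496524 + 0.29·(-0.018832) = 1.491063
y(0.87) ≈ 1.4911

1.4911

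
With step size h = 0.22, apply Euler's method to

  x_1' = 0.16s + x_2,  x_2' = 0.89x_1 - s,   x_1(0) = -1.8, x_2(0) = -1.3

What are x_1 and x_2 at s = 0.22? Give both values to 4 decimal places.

-2.0860, -1.6524

Euler on (x_1,x_2): x_1_{n+1} = x_1_n + h·x_1', x_2_{n+1} = x_2_n + h·x_2'.
0.000000: (-1.800000, -1.300000); f=(-1.300000, -1.602000) → (-2.086000, -1.652440)
(x_1(0.22), x_2(0.22)) ≈ (-2.0860, -1.6524)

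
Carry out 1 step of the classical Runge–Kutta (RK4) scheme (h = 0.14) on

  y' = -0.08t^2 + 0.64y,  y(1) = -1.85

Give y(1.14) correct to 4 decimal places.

RK4: k1 = f(t_n, y_n); k2 = f(t_n + h/2, y_n + (h/2)·k1); k3 = f(t_n + h/2, y_n + (h/2)·k2); k4 = f(t_n + h, y_n + h·k3); y_{n+1} = y_n + (h/6)·(k1 + 2k2 + 2k3 + k4).
t=1.000000, y=-1.850000:
  k1 = f(1.000000, -1.850000) = -1.264000
  k2 = f(1.070000, -1.938480) = -1.332219
  k3 = f(1.070000, -1.943255) = -1.335275
  k4 = f(1.140000, -2.036939) = -1.407609
  y ← -1.850000 + (0.14/6)·(k1 + 2k2 + 2k3 + k4) = -2.036821
y(1.14) ≈ -2.0368

-2.0368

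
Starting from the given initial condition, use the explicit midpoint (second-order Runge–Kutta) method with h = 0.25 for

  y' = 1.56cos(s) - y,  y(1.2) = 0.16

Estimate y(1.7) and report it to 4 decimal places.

Midpoint: k1 = f(s_n, y_n); k2 = f(s_n + h/2, y_n + (h/2)·k1); y_{n+1} = y_n + h·k2.
s=1.200000, y=0.160000:
  k1 = f(1.200000, 0.160000) = 0.405278
  k2 = f(1.325000, 0.210660) = 0.168933
  y ← 0.160000 + 0.25·0.168933 = 0.202233
s=1.450000, y=0.202233:
  k1 = f(1.450000, 0.202233) = -0.014249
  k2 = f(1.575000, 0.200452) = -0.207010
  y ← 0.202233 + 0.25·(-0.207010) = 0.150481
y(1.7) ≈ 0.1505

0.1505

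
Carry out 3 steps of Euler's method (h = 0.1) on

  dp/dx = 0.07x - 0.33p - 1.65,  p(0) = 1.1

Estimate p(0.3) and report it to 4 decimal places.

0.5179

Euler: p_{n+1} = p_n + h·f(x_n, p_n).
x=0.000000, p=1.100000: f=-2.013000 → p ← 1.100000 + 0.1·(-2.013000) = 0.898700
x=0.100000, p=0.898700: f=-1.939571 → p ← 0.898700 + 0.1·(-1.939571) = 0.704743
x=0.200000, p=0.704743: f=-1.868565 → p ← 0.704743 + 0.1·(-1.868565) = 0.517886
p(0.3) ≈ 0.5179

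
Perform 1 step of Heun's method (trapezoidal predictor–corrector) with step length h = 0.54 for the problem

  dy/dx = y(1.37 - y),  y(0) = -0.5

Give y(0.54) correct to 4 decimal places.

-1.3968

Heun: k1 = f(x_n, y_n); k2 = f(x_n + h, y_n + h·k1); y_{n+1} = y_n + (h/2)·(k1 + k2).
x=0.000000, y=-0.500000:
  k1 = f(0.000000, -0.500000) = -0.935000
  k2 = f(0.540000, -1.004900) = -2.386537
  y ← -0.500000 + (0.54/2)·(-0.935000 + (-2.386537)) = -1.396815
y(0.54) ≈ -1.3968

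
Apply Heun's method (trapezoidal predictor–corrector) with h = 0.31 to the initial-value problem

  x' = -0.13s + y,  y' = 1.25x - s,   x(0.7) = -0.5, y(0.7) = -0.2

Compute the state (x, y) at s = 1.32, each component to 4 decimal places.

Heun on (x,y): k1 = f(s_n, state_n); k2 = f(s_n + h, state_n + h·k1); state_{n+1} = state_n + (h/2)·(k1 + k2).
0.700000: (-0.500000, -0.200000)
  k1 = (-0.291000, -1.325000)
  predictor → (-0.590210, -0.610750)
  k2 = (-0.742050, -1.747762)
  → (-0.660123, -0.676278)
1.010000: (-0.660123, -0.676278)
  k1 = (-0.807578, -1.835153)
  predictor → (-0.910472, -1.245176)
  k2 = (-1.416776, -2.458090)
  → (-1.004898, -1.341731)
(x(1.32), y(1.32)) ≈ (-1.0049, -1.3417)

-1.0049, -1.3417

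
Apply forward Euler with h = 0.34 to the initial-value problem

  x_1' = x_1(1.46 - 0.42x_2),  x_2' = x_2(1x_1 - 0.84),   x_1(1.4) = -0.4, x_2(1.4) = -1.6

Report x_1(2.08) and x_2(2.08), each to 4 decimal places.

-1.1236, -0.4440

Euler on (x_1,x_2): x_1_{n+1} = x_1_n + h·x_1', x_2_{n+1} = x_2_n + h·x_2'.
1.400000: (-0.400000, -1.600000); f=(-0.852800, 1.984000) → (-0.689952, -0.925440)
1.740000: (-0.689952, -0.925440); f=(-1.275504, 1.415879) → (-1.123623, -0.444041)
(x_1(2.08), x_2(2.08)) ≈ (-1.1236, -0.4440)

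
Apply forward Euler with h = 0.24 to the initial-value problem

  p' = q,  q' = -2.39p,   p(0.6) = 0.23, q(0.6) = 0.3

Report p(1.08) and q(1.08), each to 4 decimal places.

Euler on (p,q): p_{n+1} = p_n + h·p', q_{n+1} = q_n + h·q'.
0.600000: (0.230000, 0.300000); f=(0.300000, -0.549700) → (0.302000, 0.168072)
0.840000: (0.302000, 0.168072); f=(0.168072, -0.721780) → (0.342337, -0.005155)
(p(1.08), q(1.08)) ≈ (0.3423, -0.0052)

0.3423, -0.0052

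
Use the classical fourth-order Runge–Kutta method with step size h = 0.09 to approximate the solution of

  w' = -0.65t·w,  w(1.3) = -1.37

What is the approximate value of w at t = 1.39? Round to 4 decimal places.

RK4: k1 = f(t_n, w_n); k2 = f(t_n + h/2, w_n + (h/2)·k1); k3 = f(t_n + h/2, w_n + (h/2)·k2); k4 = f(t_n + h, w_n + h·k3); w_{n+1} = w_n + (h/6)·(k1 + 2k2 + 2k3 + k4).
t=1.300000, w=-1.370000:
  k1 = f(1.300000, -1.370000) = 1.157650
  k2 = f(1.345000, -1.317906) = 1.152179
  k3 = f(1.345000, -1.318152) = 1.152394
  k4 = f(1.390000, -1.266285) = 1.144088
  w ← -1.370000 + (0.09/6)·(k1 + 2k2 + 2k3 + k4) = -1.266337
w(1.39) ≈ -1.2663

-1.2663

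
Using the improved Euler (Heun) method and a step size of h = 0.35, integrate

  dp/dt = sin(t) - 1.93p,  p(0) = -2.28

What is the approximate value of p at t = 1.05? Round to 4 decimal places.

Heun: k1 = f(t_n, p_n); k2 = f(t_n + h, p_n + h·k1); p_{n+1} = p_n + (h/2)·(k1 + k2).
t=0.000000, p=-2.280000:
  k1 = f(0.000000, -2.280000) = 4.400400
  k2 = f(0.350000, -0.739860) = 1.770828
  p ← -2.280000 + (0.35/2)·(4.400400 + 1.770828) = -1.200035
t=0.350000, p=-1.200035:
  k1 = f(0.350000, -1.200035) = 2.658966
  k2 = f(0.700000, -0.269397) = 1.164154
  p ← -1.200035 + (0.35/2)·(2.658966 + 1.164154) = -0.530989
t=0.700000, p=-0.530989:
  k1 = f(0.700000, -0.530989) = 1.669027
  k2 = f(1.050000, 0.053170) = 0.764805
  p ← -0.530989 + (0.35/2)·(1.669027 + 0.764805) = -0.105069
p(1.05) ≈ -0.1051

-0.1051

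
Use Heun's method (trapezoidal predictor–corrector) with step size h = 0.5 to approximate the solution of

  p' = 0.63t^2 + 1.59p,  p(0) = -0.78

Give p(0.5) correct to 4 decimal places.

-1.6072

Heun: k1 = f(t_n, p_n); k2 = f(t_n + h, p_n + h·k1); p_{n+1} = p_n + (h/2)·(k1 + k2).
t=0.000000, p=-0.780000:
  k1 = f(0.000000, -0.780000) = -1.240200
  k2 = f(0.500000, -1.400100) = -2.068659
  p ← -0.780000 + (0.5/2)·(-1.240200 + (-2.068659)) = -1.607215
p(0.5) ≈ -1.6072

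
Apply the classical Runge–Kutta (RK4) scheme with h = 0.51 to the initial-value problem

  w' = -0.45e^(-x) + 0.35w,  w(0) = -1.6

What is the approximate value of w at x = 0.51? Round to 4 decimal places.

-2.1110

RK4: k1 = f(x_n, w_n); k2 = f(x_n + h/2, w_n + (h/2)·k1); k3 = f(x_n + h/2, w_n + (h/2)·k2); k4 = f(x_n + h, w_n + h·k3); w_{n+1} = w_n + (h/6)·(k1 + 2k2 + 2k3 + k4).
x=0.000000, w=-1.600000:
  k1 = f(0.000000, -1.600000) = -1.010000
  k2 = f(0.255000, -1.857550) = -0.998855
  k3 = f(0.255000, -1.854708) = -0.997860
  k4 = f(0.510000, -2.108909) = -1.008341
  w ← -1.600000 + (0.51/6)·(k1 + 2k2 + 2k3 + k4) = -2.111001
w(0.51) ≈ -2.1110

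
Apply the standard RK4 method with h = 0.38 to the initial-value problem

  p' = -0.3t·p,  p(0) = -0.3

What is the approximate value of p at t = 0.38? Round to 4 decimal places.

-0.2936

RK4: k1 = f(t_n, p_n); k2 = f(t_n + h/2, p_n + (h/2)·k1); k3 = f(t_n + h/2, p_n + (h/2)·k2); k4 = f(t_n + h, p_n + h·k3); p_{n+1} = p_n + (h/6)·(k1 + 2k2 + 2k3 + k4).
t=0.000000, p=-0.300000:
  k1 = f(0.000000, -0.300000) = 0.000000
  k2 = f(0.190000, -0.300000) = 0.017100
  k3 = f(0.190000, -0.296751) = 0.016915
  k4 = f(0.380000, -0.293572) = 0.033467
  p ← -0.300000 + (0.38/6)·(k1 + 2k2 + 2k3 + k4) = -0.293572
p(0.38) ≈ -0.2936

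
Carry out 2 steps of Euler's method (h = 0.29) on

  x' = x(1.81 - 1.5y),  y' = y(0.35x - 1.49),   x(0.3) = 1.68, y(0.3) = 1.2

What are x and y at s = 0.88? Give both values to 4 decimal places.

1.9198, 0.6548

Euler on (x,y): x_{n+1} = x_n + h·x', y_{n+1} = y_n + h·y'.
0.300000: (1.680000, 1.200000); f=(0.016800, -1.082400) → (1.684872, 0.886104)
0.590000: (1.684872, 0.886104); f=(0.810161, -0.797755) → (1.919819, 0.654755)
(x(0.88), y(0.88)) ≈ (1.9198, 0.6548)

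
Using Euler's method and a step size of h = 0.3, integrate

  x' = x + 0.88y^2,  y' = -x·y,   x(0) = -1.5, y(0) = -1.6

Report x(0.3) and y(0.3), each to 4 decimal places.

Euler on (x,y): x_{n+1} = x_n + h·x', y_{n+1} = y_n + h·y'.
0.000000: (-1.500000, -1.600000); f=(0.752800, -2.400000) → (-1.274160, -2.320000)
(x(0.3), y(0.3)) ≈ (-1.2742, -2.3200)

-1.2742, -2.3200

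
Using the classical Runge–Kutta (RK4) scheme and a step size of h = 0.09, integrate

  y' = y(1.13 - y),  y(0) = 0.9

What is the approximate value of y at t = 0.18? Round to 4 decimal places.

RK4: k1 = f(t_n, y_n); k2 = f(t_n + h/2, y_n + (h/2)·k1); k3 = f(t_n + h/2, y_n + (h/2)·k2); k4 = f(t_n + h, y_n + h·k3); y_{n+1} = y_n + (h/6)·(k1 + 2k2 + 2k3 + k4).
t=0.000000, y=0.900000:
  k1 = f(0.000000, 0.900000) = 0.207000
  k2 = f(0.045000, 0.909315) = 0.200672
  k3 = f(0.045000, 0.909030) = 0.200868
  k4 = f(0.090000, 0.918078) = 0.194561
  y ← 0.900000 + (0.09/6)·(k1 + 2k2 + 2k3 + k4) = 0.918070
t=0.090000, y=0.918070:
  k1 = f(0.090000, 0.918070) = 0.194567
  k2 = f(0.135000, 0.926825) = 0.188308
  k3 = f(0.135000, 0.926543) = 0.188511
  k4 = f(0.180000, 0.935036) = 0.182299
  y ← 0.918070 + (0.09/6)·(k1 + 2k2 + 2k3 + k4) = 0.935027
y(0.18) ≈ 0.9350

0.9350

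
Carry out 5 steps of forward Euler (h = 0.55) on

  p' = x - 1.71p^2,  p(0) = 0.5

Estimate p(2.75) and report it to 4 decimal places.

1.2076

Euler: p_{n+1} = p_n + h·f(x_n, p_n).
x=0.000000, p=0.500000: f=-0.427500 → p ← 0.500000 + 0.55·(-0.427500) = 0.264875
x=0.550000, p=0.264875: f=0.430029 → p ← 0.264875 + 0.55·0.430029 = 0.501391
x=1.100000, p=0.501391: f=0.670119 → p ← 0.501391 + 0.55·0.670119 = 0.869956
x=1.650000, p=0.869956: f=0.355832 → p ← 0.869956 + 0.55·0.355832 = 1.065664
x=2.200000, p=1.065664: f=0.258057 → p ← 1.065664 + 0.55·0.258057 = 1.207595
p(2.75) ≈ 1.2076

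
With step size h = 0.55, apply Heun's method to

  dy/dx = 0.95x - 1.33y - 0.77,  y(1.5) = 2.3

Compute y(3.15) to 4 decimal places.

Heun: k1 = f(x_n, y_n); k2 = f(x_n + h, y_n + h·k1); y_{n+1} = y_n + (h/2)·(k1 + k2).
x=1.500000, y=2.300000:
  k1 = f(1.500000, 2.300000) = -2.404000
  k2 = f(2.050000, 0.977800) = -0.122974
  y ← 2.300000 + (0.55/2)·(-2.404000 + (-0.122974)) = 1.605082
x=2.050000, y=1.605082:
  k1 = f(2.050000, 1.605082) = -0.957259
  k2 = f(2.600000, 1.078590) = 0.265476
  y ← 1.605082 + (0.55/2)·(-0.957259 + 0.265476) = 1.414842
x=2.600000, y=1.414842:
  k1 = f(2.600000, 1.414842) = -0.181739
  k2 = f(3.150000, 1.314885) = 0.473703
  y ← 1.414842 + (0.55/2)·(-0.181739 + 0.473703) = 1.495132
y(3.15) ≈ 1.4951

1.4951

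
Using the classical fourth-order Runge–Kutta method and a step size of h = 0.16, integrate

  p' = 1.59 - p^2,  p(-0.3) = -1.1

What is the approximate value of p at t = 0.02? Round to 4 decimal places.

RK4: k1 = f(t_n, p_n); k2 = f(t_n + h/2, p_n + (h/2)·k1); k3 = f(t_n + h/2, p_n + (h/2)·k2); k4 = f(t_n + h, p_n + h·k3); p_{n+1} = p_n + (h/6)·(k1 + 2k2 + 2k3 + k4).
t=-0.300000, p=-1.100000:
  k1 = f(-0.300000, -1.100000) = 0.380000
  k2 = f(-0.220000, -1.069600) = 0.445956
  k3 = f(-0.220000, -1.064324) = 0.457215
  k4 = f(-0.140000, -1.026846) = 0.535588
  p ← -1.100000 + (0.16/6)·(k1 + 2k2 + 2k3 + k4) = -1.027415
t=-0.140000, p=-1.027415:
  k1 = f(-0.140000, -1.027415) = 0.534418
  k2 = f(-0.060000, -0.984662) = 0.620441
  k3 = f(-0.060000, -0.977780) = 0.633947
  k4 = f(0.020000, -0.925984) = 0.732554
  p ← -1.027415 + (0.16/6)·(k1 + 2k2 + 2k3 + k4) = -0.926729
p(0.02) ≈ -0.9267

-0.9267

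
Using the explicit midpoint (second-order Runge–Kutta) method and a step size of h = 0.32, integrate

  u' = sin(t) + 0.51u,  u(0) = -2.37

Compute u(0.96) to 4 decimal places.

-3.3604

Midpoint: k1 = f(t_n, u_n); k2 = f(t_n + h/2, u_n + (h/2)·k1); u_{n+1} = u_n + h·k2.
t=0.000000, u=-2.370000:
  k1 = f(0.000000, -2.370000) = -1.208700
  k2 = f(0.160000, -2.563392) = -1.148012
  u ← -2.370000 + 0.32·(-1.148012) = -2.737364
t=0.320000, u=-2.737364:
  k1 = f(0.320000, -2.737364) = -1.081489
  k2 = f(0.480000, -2.910402) = -1.022526
  u ← -2.737364 + 0.32·(-1.022526) = -3.064572
t=0.640000, u=-3.064572:
  k1 = f(0.640000, -3.064572) = -0.965736
  k2 = f(0.800000, -3.219090) = -0.924380
  u ← -3.064572 + 0.32·(-0.924380) = -3.360374
u(0.96) ≈ -3.3604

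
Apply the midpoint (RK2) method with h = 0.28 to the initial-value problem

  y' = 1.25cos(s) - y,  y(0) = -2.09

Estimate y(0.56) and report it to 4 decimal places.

Midpoint: k1 = f(s_n, y_n); k2 = f(s_n + h/2, y_n + (h/2)·k1); y_{n+1} = y_n + h·k2.
s=0.000000, y=-2.090000:
  k1 = f(0.000000, -2.090000) = 3.340000
  k2 = f(0.140000, -1.622400) = 2.860170
  y ← -2.090000 + 0.28·2.860170 = -1.289152
s=0.280000, y=-1.289152:
  k1 = f(0.280000, -1.289152) = 2.490472
  k2 = f(0.420000, -0.940486) = 2.081848
  y ← -1.289152 + 0.28·2.081848 = -0.706235
y(0.56) ≈ -0.7062

-0.7062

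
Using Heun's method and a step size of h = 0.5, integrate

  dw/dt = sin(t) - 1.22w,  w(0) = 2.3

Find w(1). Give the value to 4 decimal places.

1.0894

Heun: k1 = f(t_n, w_n); k2 = f(t_n + h, w_n + h·k1); w_{n+1} = w_n + (h/2)·(k1 + k2).
t=0.000000, w=2.300000:
  k1 = f(0.000000, 2.300000) = -2.806000
  k2 = f(0.500000, 0.897000) = -0.614914
  w ← 2.300000 + (0.5/2)·(-2.806000 + (-0.614914)) = 1.444771
t=0.500000, w=1.444771:
  k1 = f(0.500000, 1.444771) = -1.283196
  k2 = f(1.000000, 0.803174) = -0.138401
  w ← 1.444771 + (0.5/2)·(-1.283196 + (-0.138401)) = 1.089372
w(1) ≈ 1.0894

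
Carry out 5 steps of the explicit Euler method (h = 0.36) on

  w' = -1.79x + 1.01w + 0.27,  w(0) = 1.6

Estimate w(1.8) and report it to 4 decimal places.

5.2083

Euler: w_{n+1} = w_n + h·f(x_n, w_n).
x=0.000000, w=1.600000: f=1.886000 → w ← 1.600000 + 0.36·1.886000 = 2.278960
x=0.360000, w=2.278960: f=1.927350 → w ← 2.278960 + 0.36·1.927350 = 2.972806
x=0.720000, w=2.972806: f=1.983734 → w ← 2.972806 + 0.36·1.983734 = 3.686950
x=1.080000, w=3.686950: f=2.060620 → w ← 3.686950 + 0.36·2.060620 = 4.428773
x=1.440000, w=4.428773: f=2.165461 → w ← 4.428773 + 0.36·2.165461 = 5.208339
w(1.8) ≈ 5.2083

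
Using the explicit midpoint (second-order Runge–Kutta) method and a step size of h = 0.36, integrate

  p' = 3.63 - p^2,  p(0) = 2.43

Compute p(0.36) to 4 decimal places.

2.2671

Midpoint: k1 = f(x_n, p_n); k2 = f(x_n + h/2, p_n + (h/2)·k1); p_{n+1} = p_n + h·k2.
x=0.000000, p=2.430000:
  k1 = f(0.000000, 2.430000) = -2.274900
  k2 = f(0.180000, 2.020518) = -0.452493
  p ← 2.430000 + 0.36·(-0.452493) = 2.267103
p(0.36) ≈ 2.2671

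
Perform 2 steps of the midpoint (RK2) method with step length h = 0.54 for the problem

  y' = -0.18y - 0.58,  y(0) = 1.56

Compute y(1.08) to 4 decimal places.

Midpoint: k1 = f(x_n, y_n); k2 = f(x_n + h/2, y_n + (h/2)·k1); y_{n+1} = y_n + h·k2.
x=0.000000, y=1.560000:
  k1 = f(0.000000, 1.560000) = -0.860800
  k2 = f(0.270000, 1.327584) = -0.818965
  y ← 1.560000 + 0.54·(-0.818965) = 1.117759
x=0.540000, y=1.117759:
  k1 = f(0.540000, 1.117759) = -0.781197
  k2 = f(0.810000, 0.906836) = -0.743230
  y ← 1.117759 + 0.54·(-0.743230) = 0.716414
y(1.08) ≈ 0.7164

0.7164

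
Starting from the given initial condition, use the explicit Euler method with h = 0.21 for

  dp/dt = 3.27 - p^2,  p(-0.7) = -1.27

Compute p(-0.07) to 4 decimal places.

0.2369

Euler: p_{n+1} = p_n + h·f(t_n, p_n).
t=-0.700000, p=-1.270000: f=1.657100 → p ← -1.270000 + 0.21·1.657100 = -0.922009
t=-0.490000, p=-0.922009: f=2.419899 → p ← -0.922009 + 0.21·2.419899 = -0.413830
t=-0.280000, p=-0.413830: f=3.098745 → p ← -0.413830 + 0.21·3.098745 = 0.236906
p(-0.07) ≈ 0.2369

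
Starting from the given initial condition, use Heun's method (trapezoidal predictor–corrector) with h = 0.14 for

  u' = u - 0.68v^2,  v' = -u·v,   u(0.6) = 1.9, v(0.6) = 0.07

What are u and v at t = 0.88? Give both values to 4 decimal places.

Heun on (u,v): k1 = f(t_n, state_n); k2 = f(t_n + h, state_n + h·k1); state_{n+1} = state_n + (h/2)·(k1 + k2).
0.600000: (1.900000, 0.070000)
  k1 = (1.896668, -0.133000)
  predictor → (2.165534, 0.051380)
  k2 = (2.163738, -0.111265)
  → (2.184228, 0.052901)
0.740000: (2.184228, 0.052901)
  k1 = (2.182325, -0.115549)
  predictor → (2.489754, 0.036725)
  k2 = (2.488837, -0.091435)
  → (2.511210, 0.038413)
(u(0.88), v(0.88)) ≈ (2.5112, 0.0384)

2.5112, 0.0384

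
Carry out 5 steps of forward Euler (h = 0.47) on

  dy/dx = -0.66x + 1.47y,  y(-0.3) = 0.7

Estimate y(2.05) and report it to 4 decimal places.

8.5417

Euler: y_{n+1} = y_n + h·f(x_n, y_n).
x=-0.300000, y=0.700000: f=1.227000 → y ← 0.700000 + 0.47·1.227000 = 1.276690
x=0.170000, y=1.276690: f=1.764534 → y ← 1.276690 + 0.47·1.764534 = 2.106021
x=0.640000, y=2.106021: f=2.673451 → y ← 2.106021 + 0.47·2.673451 = 3.362543
x=1.110000, y=3.362543: f=4.210338 → y ← 3.362543 + 0.47·4.210338 = 5.341402
x=1.580000, y=5.341402: f=6.809061 → y ← 5.341402 + 0.47·6.809061 = 8.541661
y(2.05) ≈ 8.5417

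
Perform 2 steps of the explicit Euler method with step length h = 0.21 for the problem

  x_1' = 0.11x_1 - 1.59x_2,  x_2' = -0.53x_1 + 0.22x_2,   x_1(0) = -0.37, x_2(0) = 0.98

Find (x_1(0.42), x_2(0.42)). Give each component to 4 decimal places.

Euler on (x_1,x_2): x_1_{n+1} = x_1_n + h·x_1', x_2_{n+1} = x_2_n + h·x_2'.
0.000000: (-0.370000, 0.980000); f=(-1.598900, 0.411700) → (-0.705769, 1.066457)
0.210000: (-0.705769, 1.066457); f=(-1.773301, 0.608678) → (-1.078162, 1.194279)
(x_1(0.42), x_2(0.42)) ≈ (-1.0782, 1.1943)

-1.0782, 1.1943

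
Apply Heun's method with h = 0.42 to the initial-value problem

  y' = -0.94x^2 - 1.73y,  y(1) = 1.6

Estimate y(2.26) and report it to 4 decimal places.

-1.4908

Heun: k1 = f(x_n, y_n); k2 = f(x_n + h, y_n + h·k1); y_{n+1} = y_n + (h/2)·(k1 + k2).
x=1.000000, y=1.600000:
  k1 = f(1.000000, 1.600000) = -3.708000
  k2 = f(1.420000, 0.042640) = -1.969183
  y ← 1.600000 + (0.42/2)·(-3.708000 + (-1.969183)) = 0.407792
x=1.420000, y=0.407792:
  k1 = f(1.420000, 0.407792) = -2.600895
  k2 = f(1.840000, -0.684585) = -1.998133
  y ← 0.407792 + (0.42/2)·(-2.600895 + (-1.998133)) = -0.558004
x=1.840000, y=-0.558004:
  k1 = f(1.840000, -0.558004) = -2.217116
  k2 = f(2.260000, -1.489193) = -2.224840
  y ← -0.558004 + (0.42/2)·(-2.217116 + (-2.224840)) = -1.490815
y(2.26) ≈ -1.4908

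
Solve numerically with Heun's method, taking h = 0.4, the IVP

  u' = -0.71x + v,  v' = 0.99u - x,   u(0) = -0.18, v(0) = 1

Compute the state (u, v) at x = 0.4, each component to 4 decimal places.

Heun on (u,v): k1 = f(x_n, state_n); k2 = f(x_n + h, state_n + h·k1); state_{n+1} = state_n + (h/2)·(k1 + k2).
0.000000: (-0.180000, 1.000000)
  k1 = (1.000000, -0.178200)
  predictor → (0.220000, 0.928720)
  k2 = (0.644720, -0.182200)
  → (0.148944, 0.927920)
(u(0.4), v(0.4)) ≈ (0.1489, 0.9279)

0.1489, 0.9279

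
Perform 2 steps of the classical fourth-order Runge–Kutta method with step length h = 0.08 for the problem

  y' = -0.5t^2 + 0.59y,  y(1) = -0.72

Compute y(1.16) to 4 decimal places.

-0.8891

RK4: k1 = f(t_n, y_n); k2 = f(t_n + h/2, y_n + (h/2)·k1); k3 = f(t_n + h/2, y_n + (h/2)·k2); k4 = f(t_n + h, y_n + h·k3); y_{n+1} = y_n + (h/6)·(k1 + 2k2 + 2k3 + k4).
t=1.000000, y=-0.720000:
  k1 = f(1.000000, -0.720000) = -0.924800
  k2 = f(1.040000, -0.756992) = -0.987425
  k3 = f(1.040000, -0.759497) = -0.988903
  k4 = f(1.080000, -0.799112) = -1.054676
  y ← -0.720000 + (0.08/6)·(k1 + 2k2 + 2k3 + k4) = -0.799095
t=1.080000, y=-0.799095:
  k1 = f(1.080000, -0.799095) = -1.054666
  k2 = f(1.120000, -0.841282) = -1.123556
  k3 = f(1.120000, -0.844037) = -1.125182
  k4 = f(1.160000, -0.889110) = -1.197375
  y ← -0.799095 + (0.08/6)·(k1 + 2k2 + 2k3 + k4) = -0.889089
y(1.16) ≈ -0.8891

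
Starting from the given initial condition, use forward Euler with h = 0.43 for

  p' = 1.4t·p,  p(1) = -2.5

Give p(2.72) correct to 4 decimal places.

-37.5762

Euler: p_{n+1} = p_n + h·f(t_n, p_n).
t=1.000000, p=-2.500000: f=-3.500000 → p ← -2.500000 + 0.43·(-3.500000) = -4.005000
t=1.430000, p=-4.005000: f=-8.018010 → p ← -4.005000 + 0.43·(-8.018010) = -7.452744
t=1.860000, p=-7.452744: f=-19.406946 → p ← -7.452744 + 0.43·(-19.406946) = -15.797731
t=2.290000, p=-15.797731: f=-50.647526 → p ← -15.797731 + 0.43·(-50.647526) = -37.576167
p(2.72) ≈ -37.5762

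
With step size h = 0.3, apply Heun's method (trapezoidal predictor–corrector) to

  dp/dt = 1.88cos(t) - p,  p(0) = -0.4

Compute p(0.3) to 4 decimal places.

0.1688

Heun: k1 = f(t_n, p_n); k2 = f(t_n + h, p_n + h·k1); p_{n+1} = p_n + (h/2)·(k1 + k2).
t=0.000000, p=-0.400000:
  k1 = f(0.000000, -0.400000) = 2.280000
  k2 = f(0.300000, 0.284000) = 1.512033
  p ← -0.400000 + (0.3/2)·(2.280000 + 1.512033) = 0.168805
p(0.3) ≈ 0.1688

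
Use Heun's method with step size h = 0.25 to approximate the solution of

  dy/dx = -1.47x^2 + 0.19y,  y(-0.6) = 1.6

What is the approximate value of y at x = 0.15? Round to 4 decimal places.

Heun: k1 = f(x_n, y_n); k2 = f(x_n + h, y_n + h·k1); y_{n+1} = y_n + (h/2)·(k1 + k2).
x=-0.600000, y=1.600000:
  k1 = f(-0.600000, 1.600000) = -0.225200
  k2 = f(-0.350000, 1.543700) = 0.113228
  y ← 1.600000 + (0.25/2)·(-0.225200 + 0.113228) = 1.586004
x=-0.350000, y=1.586004:
  k1 = f(-0.350000, 1.586004) = 0.121266
  k2 = f(-0.100000, 1.616320) = 0.292401
  y ← 1.586004 + (0.25/2)·(0.121266 + 0.292401) = 1.637712
x=-0.100000, y=1.637712:
  k1 = f(-0.100000, 1.637712) = 0.296465
  k2 = f(0.150000, 1.711828) = 0.292172
  y ← 1.637712 + (0.25/2)·(0.296465 + 0.292172) = 1.711292
y(0.15) ≈ 1.7113

1.7113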